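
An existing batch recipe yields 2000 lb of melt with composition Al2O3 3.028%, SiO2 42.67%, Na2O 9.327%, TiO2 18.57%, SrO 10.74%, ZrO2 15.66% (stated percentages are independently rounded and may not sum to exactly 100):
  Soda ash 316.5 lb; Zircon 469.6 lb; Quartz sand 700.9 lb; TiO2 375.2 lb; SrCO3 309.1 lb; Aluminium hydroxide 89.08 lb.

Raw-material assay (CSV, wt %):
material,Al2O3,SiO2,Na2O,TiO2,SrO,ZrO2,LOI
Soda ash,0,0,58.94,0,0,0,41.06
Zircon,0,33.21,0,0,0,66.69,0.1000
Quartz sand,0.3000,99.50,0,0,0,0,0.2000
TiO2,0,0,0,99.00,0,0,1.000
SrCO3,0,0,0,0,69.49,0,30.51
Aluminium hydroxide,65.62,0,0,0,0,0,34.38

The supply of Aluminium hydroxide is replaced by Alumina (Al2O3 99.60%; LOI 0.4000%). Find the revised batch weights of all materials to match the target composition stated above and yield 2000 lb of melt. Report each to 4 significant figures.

All internal work carries exact precision at every stage; working values are shown, rounded to 4 significant figures, as written; each reported number carries a single rounding — the derived quantities (totals, six oxide percentages, glass mass, LOI, the yield) are carried in full precision from the batch weights for 2000 lb of glass as given in the problem or the answer.
The oxide mass targets at 2000 lb melt:
  Al2O3: 3.028% × 2000 = 60.56 lb
  SiO2: 42.67% × 2000 = 853.4 lb
  Na2O: 9.327% × 2000 = 186.5 lb
  TiO2: 18.57% × 2000 = 371.4 lb
  SrO: 10.74% × 2000 = 214.8 lb
  ZrO2: 15.66% × 2000 = 313.2 lb
Oxide-by-oxide audit applying the batch weights above, versus the basis set out (sum by sum, the targets are met exact up to rounding of places):
  Al2O3: 700.9·0.003000 + 58.69·0.9960 = 60.56 lb (target 60.56 lb)
  SiO2: 469.6·0.3321 + 700.9·0.9950 = 853.3 lb (target 853.4 lb)
  Na2O: 316.5·0.5894 = 186.5 lb (target 186.5 lb)
  TiO2: 375.2·0.9900 = 371.4 lb (target 371.4 lb)
  SrO: 309.1·0.6949 = 214.8 lb (target 214.8 lb)
  ZrO2: 469.6·0.6669 = 313.2 lb (target 313.2 lb)
Glass mass check: the batch minus its LOI: 2000 lb (the Σ of target masses is 2000 lb; with the basis standing at 2000 lb — gaps are rounding artifacts).
Batch total: Σ batch = 2230 lb; the LOI term Σ batch·LOI equals 230.1 lb; yield = glass ÷ total batch = 89.68%.

Revised batch per 2000 lb melt:
  Soda ash: 316.5 lb
  Zircon: 469.6 lb
  Quartz sand: 700.9 lb
  TiO2: 375.2 lb
  SrCO3: 309.1 lb
  Alumina: 58.69 lb
Total batch = 2230 lb; LOI loss = 230.1 lb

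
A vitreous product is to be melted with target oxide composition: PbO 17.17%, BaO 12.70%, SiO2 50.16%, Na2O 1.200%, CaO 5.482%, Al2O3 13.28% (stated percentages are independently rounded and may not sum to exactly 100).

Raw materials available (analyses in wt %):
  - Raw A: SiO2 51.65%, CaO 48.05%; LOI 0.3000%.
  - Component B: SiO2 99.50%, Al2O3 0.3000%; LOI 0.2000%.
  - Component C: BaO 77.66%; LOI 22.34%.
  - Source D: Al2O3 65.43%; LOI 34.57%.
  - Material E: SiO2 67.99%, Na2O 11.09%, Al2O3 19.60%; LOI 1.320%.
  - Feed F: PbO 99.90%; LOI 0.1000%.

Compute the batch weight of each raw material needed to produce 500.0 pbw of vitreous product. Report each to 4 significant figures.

Batch per 500.0 pbw vitreous product:
  Raw A: 57.04 pbw
  Component B: 185.5 pbw
  Component C: 81.77 pbw
  Source D: 84.43 pbw
  Material E: 54.10 pbw
  Feed F: 85.94 pbw
Total batch = 548.8 pbw; LOI loss = 48.80 pbw; yield = 91.11%

Every computation maintains full precision from start to finish. The intermediate values are printed with 4-significant-figure rounding when written out; a single rounding completes each reported figure — the derived quantities (the totals, the yield, LOI, glass mass, the six compositions) are rebuilt from the weighed amounts at 500.0 pbw of glass in full precision as written in either problem or answer.
The oxide mass targets at 500.0 pbw vitreous product:
  PbO: 17.17% × 500.0 = 85.85 pbw
  BaO: 12.70% × 500.0 = 63.50 pbw
  SiO2: 50.16% × 500.0 = 250.8 pbw
  Na2O: 1.200% × 500.0 = 6.000 pbw
  CaO: 5.482% × 500.0 = 27.41 pbw
  Al2O3: 13.28% × 500.0 = 66.40 pbw
Mass-balance tally per oxide using the reported weights, versus the basis set out (oxide sums agree with the targets given rounding of the digits):
  PbO: 85.94·0.9990 = 85.85 pbw (target 85.85 pbw)
  BaO: 81.77·0.7766 = 63.50 pbw (target 63.50 pbw)
  SiO2: 57.04·0.5165 + 185.5·0.9950 + 54.10·0.6799 = 250.8 pbw (target 250.8 pbw)
  Na2O: 54.10·0.1109 = 6.000 pbw (target 6.000 pbw)
  CaO: 57.04·0.4805 = 27.41 pbw (target 27.41 pbw)
  Al2O3: 185.5·0.003000 + 84.43·0.6543 + 54.10·0.1960 = 66.40 pbw (target 66.40 pbw)
Glass mass check: batch total minus LOI = 500.0 pbw (targets for the oxides total 500.0 pbw; versus the stated basis of 500.0 pbw — gaps are rounding artifacts).
Batch grand total — Σ batch = 548.8 pbw; loss to ignition Σ batch·LOI = 48.80 pbw; glass ÷ batch gives a yield of 91.11%.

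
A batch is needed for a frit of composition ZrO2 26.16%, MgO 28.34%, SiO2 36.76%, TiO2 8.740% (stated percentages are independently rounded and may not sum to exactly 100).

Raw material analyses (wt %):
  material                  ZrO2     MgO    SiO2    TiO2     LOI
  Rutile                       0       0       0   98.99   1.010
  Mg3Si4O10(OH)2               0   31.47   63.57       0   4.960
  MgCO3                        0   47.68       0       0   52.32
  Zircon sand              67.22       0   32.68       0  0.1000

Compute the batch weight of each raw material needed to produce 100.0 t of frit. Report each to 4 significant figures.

Every computation carries full float precision throughout — the intermediate values are printed, rounded to 4 significant figures, between the steps — each reported value is rounded a single time — the derived quantities are carried from the batch weights per 100.0 t of glass at full float precision (net glass mass, ignition loss, yield, the four compositions, totals) exactly as shown in the problem or the answer.
Oxide mass targets, per 100.0 t frit:
  ZrO2: 26.16% × 100.0 = 26.16 t
  MgO: 28.34% × 100.0 = 28.34 t
  SiO2: 36.76% × 100.0 = 36.76 t
  TiO2: 8.740% × 100.0 = 8.740 t
Verifying the oxide balance per the reported batch figures, relative to the basis at hand (oxide sums agree with the targets modulo rounding of the values):
  ZrO2: 38.92·0.6722 = 26.16 t (target 26.16 t)
  MgO: 37.82·0.3147 + 34.48·0.4768 = 28.34 t (target 28.34 t)
  SiO2: 37.82·0.6357 + 38.92·0.3268 = 36.76 t (target 36.76 t)
  TiO2: 8.829·0.9899 = 8.740 t (target 8.740 t)
Glass-mass sanity pass: total batch − LOI = 100.0 t (the targets, summed, come to 100.0 t; against the stated basis, 100.0 t — a pure rounding effect).
Batch total: Σ batch = 120.0 t; Σ batch·LOI gives LOI loss = 20.04 t; yield = glass ÷ total batch = 83.30%.

Batch per 100.0 t frit:
  Rutile: 8.829 t
  Mg3Si4O10(OH)2: 37.82 t
  MgCO3: 34.48 t
  Zircon sand: 38.92 t
Total batch = 120.0 t; LOI loss = 20.04 t; yield = 83.30%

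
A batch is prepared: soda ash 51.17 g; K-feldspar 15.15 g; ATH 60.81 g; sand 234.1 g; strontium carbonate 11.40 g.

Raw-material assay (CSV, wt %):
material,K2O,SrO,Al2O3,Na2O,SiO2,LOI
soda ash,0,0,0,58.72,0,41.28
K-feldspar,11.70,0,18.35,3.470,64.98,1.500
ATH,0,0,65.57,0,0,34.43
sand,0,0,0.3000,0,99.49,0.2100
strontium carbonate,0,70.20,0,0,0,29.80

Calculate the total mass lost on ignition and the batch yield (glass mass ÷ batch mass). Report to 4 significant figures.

LOI loss = 46.18 g; glass = 326.5 g; yield = 87.61%

All internal work maintains full float precision from start to finish; working values are shown rounded to four significant digits alongside each step; each reported number is rounded just once. All derived quantities, which include the five compositions, ignition loss, yield, net glass mass, totals, are rebuilt in exact precision, precisely as stated by the problem or the answer, using the weight values per 326.5 g of glass.
Material-by-material LOI:
  soda ash: 51.17 × 0.4128 = 21.12 g
  K-feldspar: 15.15 × 0.01500 = 0.2273 g
  ATH: 60.81 × 0.3443 = 20.94 g
  sand: 234.1 × 0.002100 = 0.4916 g
  strontium carbonate: 11.40 × 0.2980 = 3.397 g
Total LOI = 46.18 g
Glass = batch − LOI = 372.6 − 46.18 = 326.5 g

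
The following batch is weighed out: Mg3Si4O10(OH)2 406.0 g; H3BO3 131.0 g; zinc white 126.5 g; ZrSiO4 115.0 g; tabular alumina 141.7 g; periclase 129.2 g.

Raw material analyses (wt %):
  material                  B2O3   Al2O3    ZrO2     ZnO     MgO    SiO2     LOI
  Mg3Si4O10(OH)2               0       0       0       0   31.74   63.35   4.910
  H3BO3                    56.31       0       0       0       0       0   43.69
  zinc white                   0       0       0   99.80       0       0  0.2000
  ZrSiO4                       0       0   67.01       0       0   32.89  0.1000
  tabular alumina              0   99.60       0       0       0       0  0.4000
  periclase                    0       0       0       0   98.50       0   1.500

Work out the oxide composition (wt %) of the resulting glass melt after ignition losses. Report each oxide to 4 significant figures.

Working values are shown rounded off to 4 significant digits as written — every computation carries full precision throughout. Each reported value is rounded a single time — all derived quantities (the yield, the six compositions, net glass mass, LOI, totals) are re-derived from the weighed amounts on 969.4 g of glass at full precision, exactly as shown in the question or the answer.
Mass of each oxide from the mix:
  B2O3: 131.0·0.5631 = 73.77 g
  Al2O3: 141.7·0.9960 = 141.1 g
  ZrO2: 115.0·0.6701 = 77.06 g
  ZnO: 126.5·0.9980 = 126.2 g
  MgO: 406.0·0.3174 + 129.2·0.9850 = 256.1 g
  SiO2: 406.0·0.6335 + 115.0·0.3289 = 295.0 g
LOI: 406.0·0.04910 + 131.0·0.4369 + 126.5·0.002000 + 115.0·0.001000 + 141.7·0.004000 + 129.2·0.01500 = 80.04 g
Glass mass = batch − LOI = 1049 − 80.04 = 969.4 g (the oxide masses sum to this)
each wt % is 100 × oxide ÷ glass

Glass mass = 969.4 g (batch 1049 − LOI 80.04).
Composition: B2O3 7.610%, Al2O3 14.56%, ZrO2 7.950%, ZnO 13.02%, MgO 26.42%, SiO2 30.44%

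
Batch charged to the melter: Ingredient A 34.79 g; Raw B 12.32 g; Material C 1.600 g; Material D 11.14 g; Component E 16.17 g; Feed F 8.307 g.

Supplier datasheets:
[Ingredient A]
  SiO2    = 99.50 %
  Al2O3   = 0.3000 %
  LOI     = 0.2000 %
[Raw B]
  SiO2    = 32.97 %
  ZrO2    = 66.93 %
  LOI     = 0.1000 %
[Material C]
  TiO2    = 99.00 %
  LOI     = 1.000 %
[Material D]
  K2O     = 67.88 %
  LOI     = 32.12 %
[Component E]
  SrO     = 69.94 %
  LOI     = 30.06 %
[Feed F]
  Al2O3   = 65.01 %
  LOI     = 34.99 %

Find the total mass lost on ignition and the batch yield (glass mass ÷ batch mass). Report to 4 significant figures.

Every computation holds full precision end to end. Values along the way are printed rounded to 4 significant figures across the worked steps. Exactly one rounding lands on each reported value — the derived quantities are recomputed from the weighed amounts on 72.88 g of glass in exact precision (glass mass, yield, LOI, totals, the six compositions) as they appear in the problem or answer text.
Loss on ignition, line by line:
  Ingredient A: 34.79 × 0.002000 = 0.06958 g
  Raw B: 12.32 × 0.001000 = 0.01232 g
  Material C: 1.600 × 0.01000 = 0.01600 g
  Material D: 11.14 × 0.3212 = 3.578 g
  Component E: 16.17 × 0.3006 = 4.861 g
  Feed F: 8.307 × 0.3499 = 2.907 g
Total LOI = 11.44 g
Glass = batch − LOI = 84.33 − 11.44 = 72.88 g

LOI loss = 11.44 g; glass = 72.88 g; yield = 86.43%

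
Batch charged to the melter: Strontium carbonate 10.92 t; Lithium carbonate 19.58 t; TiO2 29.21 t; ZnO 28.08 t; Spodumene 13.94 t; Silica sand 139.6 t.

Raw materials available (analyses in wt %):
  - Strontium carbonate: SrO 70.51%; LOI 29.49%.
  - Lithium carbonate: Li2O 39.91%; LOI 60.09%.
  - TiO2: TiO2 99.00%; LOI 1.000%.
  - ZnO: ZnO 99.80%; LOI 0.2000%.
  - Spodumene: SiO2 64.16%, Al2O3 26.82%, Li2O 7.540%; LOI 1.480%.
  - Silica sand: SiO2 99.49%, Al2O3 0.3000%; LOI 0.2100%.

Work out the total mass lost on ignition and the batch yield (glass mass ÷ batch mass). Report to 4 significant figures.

Every computation maintains exact precision from start to finish; in-progress results are shown rounded off to 4 significant digits across the worked steps; every reported number sees exactly one rounding; derived quantities are recomputed using the weight values per 225.5 t of glass at exact precision (LOI, the yield, six oxide percentages, totals, glass mass) as set out in either problem or answer.
Each material's LOI contribution:
  Strontium carbonate: 10.92 × 0.2949 = 3.220 t
  Lithium carbonate: 19.58 × 0.6009 = 11.77 t
  TiO2: 29.21 × 0.01000 = 0.2921 t
  ZnO: 28.08 × 0.002000 = 0.05616 t
  Spodumene: 13.94 × 0.01480 = 0.2063 t
  Silica sand: 139.6 × 0.002100 = 0.2932 t
Total LOI = 15.83 t
Glass = batch − LOI = 241.3 − 15.83 = 225.5 t

LOI loss = 15.83 t; glass = 225.5 t; yield = 93.44%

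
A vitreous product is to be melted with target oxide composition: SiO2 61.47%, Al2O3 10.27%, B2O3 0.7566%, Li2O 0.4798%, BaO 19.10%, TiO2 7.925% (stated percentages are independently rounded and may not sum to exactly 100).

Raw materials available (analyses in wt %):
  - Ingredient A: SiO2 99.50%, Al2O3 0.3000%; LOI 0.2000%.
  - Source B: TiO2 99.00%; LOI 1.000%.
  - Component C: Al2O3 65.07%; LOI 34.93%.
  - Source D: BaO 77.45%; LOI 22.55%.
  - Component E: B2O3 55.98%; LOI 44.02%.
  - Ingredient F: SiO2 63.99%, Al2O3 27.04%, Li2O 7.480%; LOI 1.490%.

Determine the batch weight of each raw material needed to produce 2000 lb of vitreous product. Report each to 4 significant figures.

Batch per 2000 lb vitreous product:
  Ingredient A: 1153 lb
  Source B: 160.1 lb
  Component C: 257.0 lb
  Source D: 493.2 lb
  Component E: 27.03 lb
  Ingredient F: 128.3 lb
Total batch = 2219 lb; LOI loss = 218.7 lb; yield = 90.14%

The intermediate values are printed, with 4-significant-figure rounding, when written out. All arithmetic carries exact precision all the way through. Each reported number carries a single rounding; derived quantities, which include ignition loss, net glass mass, the six compositions, yield, totals, are rebuilt at full float precision, as given in either problem or answer, from the batch weights for 2000 lb of glass.
Oxide-by-oxide targets in 2000 lb vitreous product:
  SiO2: 61.47% × 2000 = 1229 lb
  Al2O3: 10.27% × 2000 = 205.4 lb
  B2O3: 0.7566% × 2000 = 15.13 lb
  Li2O: 0.4798% × 2000 = 9.596 lb
  BaO: 19.10% × 2000 = 382.0 lb
  TiO2: 7.925% × 2000 = 158.5 lb
Sums-versus-targets review given the weights on record, at the basis given (target by target, the sums agree once rounding is allowed for):
  SiO2: 1153·0.9950 + 128.3·0.6399 = 1229 lb (target 1229 lb)
  Al2O3: 1153·0.003000 + 257.0·0.6507 + 128.3·0.2704 = 205.4 lb (target 205.4 lb)
  B2O3: 27.03·0.5598 = 15.13 lb (target 15.13 lb)
  Li2O: 128.3·0.07480 = 9.597 lb (target 9.596 lb)
  BaO: 493.2·0.7745 = 382.0 lb (target 382.0 lb)
  TiO2: 160.1·0.9900 = 158.5 lb (target 158.5 lb)
Glass-mass closure: total charge less LOI = 2000 lb (targets for the oxides total 2000 lb; with the basis standing at 2000 lb — gaps are rounding artifacts).
Whole-batch sum: Σ batch = 2219 lb; the LOI term Σ batch·LOI equals 218.7 lb; glass ÷ batch gives a yield of 90.14%.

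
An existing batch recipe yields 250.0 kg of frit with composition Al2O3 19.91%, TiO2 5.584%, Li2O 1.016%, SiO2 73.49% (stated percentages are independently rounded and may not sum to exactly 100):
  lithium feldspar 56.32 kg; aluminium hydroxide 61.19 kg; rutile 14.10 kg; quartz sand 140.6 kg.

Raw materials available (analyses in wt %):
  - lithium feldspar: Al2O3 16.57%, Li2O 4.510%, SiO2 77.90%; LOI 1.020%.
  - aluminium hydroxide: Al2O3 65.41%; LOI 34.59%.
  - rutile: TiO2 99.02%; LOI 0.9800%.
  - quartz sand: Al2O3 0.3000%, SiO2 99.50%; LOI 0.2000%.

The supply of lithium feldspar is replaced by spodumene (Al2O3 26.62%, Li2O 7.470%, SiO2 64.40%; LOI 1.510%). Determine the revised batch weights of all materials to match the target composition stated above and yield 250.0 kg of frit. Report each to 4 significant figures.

Revised batch per 250.0 kg frit:
  spodumene: 34.00 kg
  aluminium hydroxide: 61.51 kg
  rutile: 14.10 kg
  quartz sand: 162.6 kg
Total batch = 272.2 kg; LOI loss = 22.25 kg

In-progress results appear rounded to four significant digits within the worked lines; all internal work carries full precision end to end; every reported figure takes just one rounding — derived quantities, including ignition loss, glass mass, totals, the yield, the four compositions, are computed from the batch weights for 250.0 kg of glass at exact precision, as set out in the problem or answer text.
Target masses of each oxide per 250.0 kg frit:
  Al2O3: 19.91% × 250.0 = 49.78 kg
  TiO2: 5.584% × 250.0 = 13.96 kg
  Li2O: 1.016% × 250.0 = 2.540 kg
  SiO2: 73.49% × 250.0 = 183.7 kg
Mass-balance tally per oxide applying the batch weights above, at the basis given (delivered sums recover each target given rounding of the digits):
  Al2O3: 34.00·0.2662 + 61.51·0.6541 + 162.6·0.003000 = 49.77 kg (target 49.78 kg)
  TiO2: 14.10·0.9902 = 13.96 kg (target 13.96 kg)
  Li2O: 34.00·0.07470 = 2.540 kg (target 2.540 kg)
  SiO2: 34.00·0.6440 + 162.6·0.9950 = 183.7 kg (target 183.7 kg)
The glass-mass cross-check: the batch minus its LOI: 250.0 kg (per-oxide target masses sum to 250.0 kg; the stated basis being 250.0 kg — a pure rounding effect).
Total batch = Σ batch = 272.2 kg; ignition loss, Σ(batch × LOI) = 22.25 kg; the yield ratio, glass ÷ batch: 91.83%.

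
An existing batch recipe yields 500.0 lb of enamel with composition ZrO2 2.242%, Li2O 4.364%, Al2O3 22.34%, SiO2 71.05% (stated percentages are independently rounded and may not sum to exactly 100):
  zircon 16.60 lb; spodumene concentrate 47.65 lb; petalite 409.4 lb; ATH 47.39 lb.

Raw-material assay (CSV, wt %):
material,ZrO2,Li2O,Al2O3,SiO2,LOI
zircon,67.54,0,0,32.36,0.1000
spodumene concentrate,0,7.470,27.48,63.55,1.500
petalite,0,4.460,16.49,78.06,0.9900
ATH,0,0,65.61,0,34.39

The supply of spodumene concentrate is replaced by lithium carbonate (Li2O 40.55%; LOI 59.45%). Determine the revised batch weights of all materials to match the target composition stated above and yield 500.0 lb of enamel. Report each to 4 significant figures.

Intermediates are displayed (rounded to 4 significant figures) in the printout; all arithmetic keeps full float precision through every step; exactly one rounding lands on every reported result; all derived quantities are recomputed in full float precision (LOI, four oxide percentages, the yield, glass mass, totals) from the weighed amounts at 500.0 lb of glass precisely as stated by question or answer.
Oxide-by-oxide targets in 500.0 lb enamel:
  ZrO2: 2.242% × 500.0 = 11.21 lb
  Li2O: 4.364% × 500.0 = 21.82 lb
  Al2O3: 22.34% × 500.0 = 111.7 lb
  SiO2: 71.05% × 500.0 = 355.2 lb
Balance tally, oxide-wise, per the reported batch figures, versus the basis set out (summed amounts equal target values given rounding of the digits):
  ZrO2: 16.60·0.6754 = 11.21 lb (target 11.21 lb)
  Li2O: 4.512·0.4055 + 448.2·0.04460 = 21.82 lb (target 21.82 lb)
  Al2O3: 448.2·0.1649 + 57.60·0.6561 = 111.7 lb (target 111.7 lb)
  SiO2: 16.60·0.3236 + 448.2·0.7806 = 355.2 lb (target 355.2 lb)
Glass-mass closure: whole batch net of LOI = 500.0 lb (per-oxide target masses sum to 500.0 lb; basis as stated: 500.0 lb — gaps are rounding artifacts).
Batch grand total — Σ batch = 526.9 lb; loss to ignition Σ batch·LOI = 26.94 lb; glass ÷ batch gives a yield of 94.89%.

Revised batch per 500.0 lb enamel:
  zircon: 16.60 lb
  lithium carbonate: 4.512 lb
  petalite: 448.2 lb
  ATH: 57.60 lb
Total batch = 526.9 lb; LOI loss = 26.94 lb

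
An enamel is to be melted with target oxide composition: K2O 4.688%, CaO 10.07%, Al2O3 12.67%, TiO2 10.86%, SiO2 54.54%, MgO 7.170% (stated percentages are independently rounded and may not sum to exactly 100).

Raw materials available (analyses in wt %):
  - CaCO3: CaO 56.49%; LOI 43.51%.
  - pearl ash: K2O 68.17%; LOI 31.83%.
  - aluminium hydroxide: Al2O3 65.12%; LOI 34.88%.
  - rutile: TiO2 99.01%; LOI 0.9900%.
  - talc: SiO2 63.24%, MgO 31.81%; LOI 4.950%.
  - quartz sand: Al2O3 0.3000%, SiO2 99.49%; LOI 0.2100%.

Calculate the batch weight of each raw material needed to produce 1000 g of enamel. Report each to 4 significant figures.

All internal work carries exact precision at every stage — mid-chain values are rounded to four significant figures wherever printed — every reported value includes exactly one rounding; all derived quantities, including ignition loss, totals, net glass mass, the six compositions, yield, are computed from the weighed amounts for 1000 g of glass in full float precision exactly as shown in the problem or the answer.
Target oxide masses per 1000 g enamel:
  K2O: 4.688% × 1000 = 46.88 g
  CaO: 10.07% × 1000 = 100.7 g
  Al2O3: 12.67% × 1000 = 126.7 g
  TiO2: 10.86% × 1000 = 108.6 g
  SiO2: 54.54% × 1000 = 545.4 g
  MgO: 7.170% × 1000 = 71.70 g
Balance tally, oxide-wise, with the batch weights as given, per the basis as stated (each sum matches its target mass up to rounding of the answer):
  K2O: 68.77·0.6817 = 46.88 g (target 46.88 g)
  CaO: 178.3·0.5649 = 100.7 g (target 100.7 g)
  Al2O3: 192.7·0.6512 + 404.9·0.003000 = 126.7 g (target 126.7 g)
  TiO2: 109.7·0.9901 = 108.6 g (target 108.6 g)
  SiO2: 225.4·0.6324 + 404.9·0.9949 = 545.4 g (target 545.4 g)
  MgO: 225.4·0.3181 = 71.70 g (target 71.70 g)
Glass-mass closure: Σ batch − LOI loss = 1000 g (the targets, summed, come to 1000 g; against the stated basis, 1000 g — rounding explains the deltas).
Batch grand total — Σ batch = 1180 g; LOI loss = Σ batch·LOI = 179.8 g; yield = glass ÷ total batch = 84.76%.

Batch per 1000 g enamel:
  CaCO3: 178.3 g
  pearl ash: 68.77 g
  aluminium hydroxide: 192.7 g
  rutile: 109.7 g
  talc: 225.4 g
  quartz sand: 404.9 g
Total batch = 1180 g; LOI loss = 179.8 g; yield = 84.76%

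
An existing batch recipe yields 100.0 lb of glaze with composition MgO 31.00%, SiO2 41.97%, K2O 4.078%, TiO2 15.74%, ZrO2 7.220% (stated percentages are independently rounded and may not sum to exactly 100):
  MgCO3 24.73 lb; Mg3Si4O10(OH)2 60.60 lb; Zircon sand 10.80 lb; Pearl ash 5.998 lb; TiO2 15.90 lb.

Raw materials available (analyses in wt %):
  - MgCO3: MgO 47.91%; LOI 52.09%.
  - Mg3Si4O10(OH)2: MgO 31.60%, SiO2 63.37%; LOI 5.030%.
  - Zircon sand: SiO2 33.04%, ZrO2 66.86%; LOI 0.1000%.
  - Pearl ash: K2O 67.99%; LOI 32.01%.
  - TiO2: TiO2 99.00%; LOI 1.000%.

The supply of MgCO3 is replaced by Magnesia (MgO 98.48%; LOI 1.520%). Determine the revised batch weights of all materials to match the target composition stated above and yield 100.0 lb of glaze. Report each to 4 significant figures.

The working math runs at full float precision throughout. Mid-chain values appear rounded off to 4 significant digits on the page — each reported figure takes a single rounding — all derived quantities (totals, glass mass, LOI, five oxide percentages, the yield) are rebuilt starting from the weights at 100.0 lb of glass in full float precision as they appear in the problem or the answer.
Oxide mass targets, per 100.0 lb glaze:
  MgO: 31.00% × 100.0 = 31.00 lb
  SiO2: 41.97% × 100.0 = 41.97 lb
  K2O: 4.078% × 100.0 = 4.078 lb
  TiO2: 15.74% × 100.0 = 15.74 lb
  ZrO2: 7.220% × 100.0 = 7.220 lb
Sums-versus-targets review given the weights on record, versus the basis set out (each sum matches its target mass within answer rounding):
  MgO: 12.03·0.9848 + 60.60·0.3160 = 31.00 lb (target 31.00 lb)
  SiO2: 60.60·0.6337 + 10.80·0.3304 = 41.97 lb (target 41.97 lb)
  K2O: 5.998·0.6799 = 4.078 lb (target 4.078 lb)
  TiO2: 15.90·0.9900 = 15.74 lb (target 15.74 lb)
  ZrO2: 10.80·0.6686 = 7.221 lb (target 7.220 lb)
Consistency of the glass mass: whole batch net of LOI = 100.0 lb (per-oxide target masses sum to 100.0 lb; against the stated basis, 100.0 lb — gaps are rounding artifacts).
Batch grand total — Σ batch = 105.3 lb; the LOI term Σ batch·LOI equals 5.321 lb; yield, glass over the total, = 94.95%.

Revised batch per 100.0 lb glaze:
  Magnesia: 12.03 lb
  Mg3Si4O10(OH)2: 60.60 lb
  Zircon sand: 10.80 lb
  Pearl ash: 5.998 lb
  TiO2: 15.90 lb
Total batch = 105.3 lb; LOI loss = 5.321 lb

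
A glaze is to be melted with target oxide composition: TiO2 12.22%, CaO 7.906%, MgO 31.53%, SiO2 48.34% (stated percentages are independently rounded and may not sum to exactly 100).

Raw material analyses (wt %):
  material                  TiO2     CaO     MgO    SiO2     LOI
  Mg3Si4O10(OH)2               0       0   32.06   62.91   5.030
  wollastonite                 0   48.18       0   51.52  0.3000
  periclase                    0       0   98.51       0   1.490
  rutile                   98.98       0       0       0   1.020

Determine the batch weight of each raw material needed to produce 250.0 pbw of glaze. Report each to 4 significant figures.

Batch per 250.0 pbw glaze:
  Mg3Si4O10(OH)2: 158.5 pbw
  wollastonite: 41.02 pbw
  periclase: 28.43 pbw
  rutile: 30.86 pbw
Total batch = 258.8 pbw; LOI loss = 8.834 pbw; yield = 96.59%

All arithmetic maintains exact precision in every operation. Values along the way are printed (rounded to four significant figures) in the working. Every reported result includes exactly one rounding; derived quantities (the yield, LOI, glass mass, the totals, four oxide percentages) are recomputed using the weight values per 250.0 pbw of glass in full precision as written in problem or answer.
Oxide mass targets, per 250.0 pbw glaze:
  TiO2: 12.22% × 250.0 = 30.55 pbw
  CaO: 7.906% × 250.0 = 19.76 pbw
  MgO: 31.53% × 250.0 = 78.82 pbw
  SiO2: 48.34% × 250.0 = 120.8 pbw
Balance tally, oxide-wise, per the reported batch figures, relative to the basis at hand (every target is met by its sum modulo rounding of the values):
  TiO2: 30.86·0.9898 = 30.55 pbw (target 30.55 pbw)
  CaO: 41.02·0.4818 = 19.76 pbw (target 19.76 pbw)
  MgO: 158.5·0.3206 + 28.43·0.9851 = 78.82 pbw (target 78.82 pbw)
  SiO2: 158.5·0.6291 + 41.02·0.5152 = 120.8 pbw (target 120.8 pbw)
The glass-mass cross-check: batch total minus LOI = 250.0 pbw (per-oxide target masses sum to 250.0 pbw; the stated basis being 250.0 pbw — a pure rounding effect).
Batch total: Σ batch = 258.8 pbw; the LOI term Σ batch·LOI equals 8.834 pbw; yield = glass ÷ total batch = 96.59%.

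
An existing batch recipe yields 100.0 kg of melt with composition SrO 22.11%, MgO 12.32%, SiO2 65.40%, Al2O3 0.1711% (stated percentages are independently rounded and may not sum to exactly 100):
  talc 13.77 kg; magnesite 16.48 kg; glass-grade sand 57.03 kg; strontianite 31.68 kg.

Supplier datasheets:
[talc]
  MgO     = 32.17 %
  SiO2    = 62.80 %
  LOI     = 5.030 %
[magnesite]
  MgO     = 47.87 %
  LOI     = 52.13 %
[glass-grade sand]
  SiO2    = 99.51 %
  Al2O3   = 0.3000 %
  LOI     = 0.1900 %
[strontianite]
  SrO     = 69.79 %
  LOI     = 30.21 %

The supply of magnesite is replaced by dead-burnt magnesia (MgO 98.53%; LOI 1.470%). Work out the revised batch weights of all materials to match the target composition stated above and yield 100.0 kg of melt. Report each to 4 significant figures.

Revised batch per 100.0 kg melt:
  talc: 13.77 kg
  dead-burnt magnesia: 8.009 kg
  glass-grade sand: 57.03 kg
  strontianite: 31.68 kg
Total batch = 110.5 kg; LOI loss = 10.49 kg

Values along the way are shown, with 4-significant-digit rounding, on the page. Every computation holds exact precision in every operation. A single rounding finalizes each reported result; the derived quantities, including ignition loss, totals, glass mass, yield, the four compositions, are computed from the weighed amounts at 100.0 kg of glass at full precision, precisely as stated by the question or the answer.
Per-oxide target masses for 100.0 kg melt:
  SrO: 22.11% × 100.0 = 22.11 kg
  MgO: 12.32% × 100.0 = 12.32 kg
  SiO2: 65.40% × 100.0 = 65.40 kg
  Al2O3: 0.1711% × 100.0 = 0.1711 kg
Sums-versus-targets review per the reported batch figures, on the stated basis (every target is met by its sum within answer rounding):
  SrO: 31.68·0.6979 = 22.11 kg (target 22.11 kg)
  MgO: 13.77·0.3217 + 8.009·0.9853 = 12.32 kg (target 12.32 kg)
  SiO2: 13.77·0.6280 + 57.03·0.9951 = 65.40 kg (target 65.40 kg)
  Al2O3: 57.03·0.003000 = 0.1711 kg (target 0.1711 kg)
The glass-mass cross-check: total charge less LOI = 100.0 kg (per-oxide target masses sum to 100.0 kg; versus the stated basis of 100.0 kg — deltas are rounding alone).
Adding the batch up: Σ batch = 110.5 kg; LOI loss = Σ batch·LOI = 10.49 kg; the yield ratio, glass ÷ batch: 90.51%.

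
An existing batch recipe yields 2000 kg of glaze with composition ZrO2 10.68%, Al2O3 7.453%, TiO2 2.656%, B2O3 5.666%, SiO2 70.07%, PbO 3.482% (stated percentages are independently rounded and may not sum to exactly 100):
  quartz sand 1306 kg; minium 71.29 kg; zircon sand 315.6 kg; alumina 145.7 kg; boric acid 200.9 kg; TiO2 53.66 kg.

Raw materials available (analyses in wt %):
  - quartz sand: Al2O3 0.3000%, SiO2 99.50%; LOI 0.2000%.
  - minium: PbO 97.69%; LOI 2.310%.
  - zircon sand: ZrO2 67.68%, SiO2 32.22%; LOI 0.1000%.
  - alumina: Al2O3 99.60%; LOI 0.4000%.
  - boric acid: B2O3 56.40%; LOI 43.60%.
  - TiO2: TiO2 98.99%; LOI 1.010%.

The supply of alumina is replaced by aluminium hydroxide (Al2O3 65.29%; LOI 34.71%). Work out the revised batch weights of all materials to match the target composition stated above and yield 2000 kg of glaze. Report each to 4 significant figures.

Revised batch per 2000 kg glaze:
  quartz sand: 1306 kg
  minium: 71.29 kg
  zircon sand: 315.6 kg
  aluminium hydroxide: 222.3 kg
  boric acid: 200.9 kg
  TiO2: 53.66 kg
Total batch = 2170 kg; LOI loss = 169.9 kg

Each numeric step holds full float precision at all times. Values along the way are displayed rounded to four significant figures across the worked steps. Every reported result carries a single rounding; derived quantities are re-derived at full precision (the yield, the six compositions, totals, glass mass, ignition loss) using the weight values per 2000 kg of glass as set out in problem or answer.
Oxide mass targets, per 2000 kg glaze:
  ZrO2: 10.68% × 2000 = 213.6 kg
  Al2O3: 7.453% × 2000 = 149.1 kg
  TiO2: 2.656% × 2000 = 53.12 kg
  B2O3: 5.666% × 2000 = 113.3 kg
  SiO2: 70.07% × 2000 = 1401 kg
  PbO: 3.482% × 2000 = 69.64 kg
A balance pass over the oxides, applying the batch weights above, relative to the basis at hand (sums match the target masses given rounding of the digits):
  ZrO2: 315.6·0.6768 = 213.6 kg (target 213.6 kg)
  Al2O3: 1306·0.003000 + 222.3·0.6529 = 149.1 kg (target 149.1 kg)
  TiO2: 53.66·0.9899 = 53.12 kg (target 53.12 kg)
  B2O3: 200.9·0.5640 = 113.3 kg (target 113.3 kg)
  SiO2: 1306·0.9950 + 315.6·0.3222 = 1401 kg (target 1401 kg)
  PbO: 71.29·0.9769 = 69.64 kg (target 69.64 kg)
Glass-mass closure: whole batch net of LOI = 2000 kg (targets for the oxides total 2000 kg; versus the stated basis of 2000 kg — any gap is answer rounding).
Total batch = Σ batch = 2170 kg; loss to ignition Σ batch·LOI = 169.9 kg; yield, glass over the total, = 92.17%.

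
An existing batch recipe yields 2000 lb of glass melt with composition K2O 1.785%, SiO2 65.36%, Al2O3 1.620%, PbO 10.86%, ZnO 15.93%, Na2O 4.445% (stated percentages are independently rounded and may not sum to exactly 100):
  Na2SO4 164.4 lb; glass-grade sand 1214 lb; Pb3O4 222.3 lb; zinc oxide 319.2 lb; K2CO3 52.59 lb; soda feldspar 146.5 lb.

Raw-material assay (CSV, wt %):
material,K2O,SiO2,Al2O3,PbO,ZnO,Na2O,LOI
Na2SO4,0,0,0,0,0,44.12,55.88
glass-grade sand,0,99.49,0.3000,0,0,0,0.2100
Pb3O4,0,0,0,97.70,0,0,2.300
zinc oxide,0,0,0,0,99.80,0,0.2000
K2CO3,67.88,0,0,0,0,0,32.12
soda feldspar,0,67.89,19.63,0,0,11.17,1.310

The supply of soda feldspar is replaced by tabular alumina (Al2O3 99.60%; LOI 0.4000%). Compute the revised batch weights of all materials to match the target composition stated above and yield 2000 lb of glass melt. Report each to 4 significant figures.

The working math holds full float precision in every operation — in-progress results are shown (rounded to four significant figures) across the worked steps; every reported value takes exactly one rounding — derived quantities, including the totals, ignition loss, the six compositions, the yield, glass mass, are computed starting from the weights on 2000 lb of glass in full float precision precisely as stated by problem or answer.
Per-oxide target masses for 2000 lb glass melt:
  K2O: 1.785% × 2000 = 35.70 lb
  SiO2: 65.36% × 2000 = 1307 lb
  Al2O3: 1.620% × 2000 = 32.40 lb
  PbO: 10.86% × 2000 = 217.2 lb
  ZnO: 15.93% × 2000 = 318.6 lb
  Na2O: 4.445% × 2000 = 88.90 lb
Balance tally, oxide-wise, with the batch weights as given, relative to the basis at hand (sum by sum, the targets are met up to rounding of the answer):
  K2O: 52.59·0.6788 = 35.70 lb (target 35.70 lb)
  SiO2: 1314·0.9949 = 1307 lb (target 1307 lb)
  Al2O3: 1314·0.003000 + 28.57·0.9960 = 32.40 lb (target 32.40 lb)
  PbO: 222.3·0.9770 = 217.2 lb (target 217.2 lb)
  ZnO: 319.2·0.9980 = 318.6 lb (target 318.6 lb)
  Na2O: 201.5·0.4412 = 88.90 lb (target 88.90 lb)
Mass balance on the glass: whole batch net of LOI = 2000 lb (targets for the oxides total 2000 lb; versus the stated basis of 2000 lb — a pure rounding effect).
Whole-batch sum: Σ batch = 2138 lb; ignition loss, Σ(batch × LOI) = 138.1 lb; yield = glass ÷ total batch = 93.54%.

Revised batch per 2000 lb glass melt:
  Na2SO4: 201.5 lb
  glass-grade sand: 1314 lb
  Pb3O4: 222.3 lb
  zinc oxide: 319.2 lb
  K2CO3: 52.59 lb
  tabular alumina: 28.57 lb
Total batch = 2138 lb; LOI loss = 138.1 lb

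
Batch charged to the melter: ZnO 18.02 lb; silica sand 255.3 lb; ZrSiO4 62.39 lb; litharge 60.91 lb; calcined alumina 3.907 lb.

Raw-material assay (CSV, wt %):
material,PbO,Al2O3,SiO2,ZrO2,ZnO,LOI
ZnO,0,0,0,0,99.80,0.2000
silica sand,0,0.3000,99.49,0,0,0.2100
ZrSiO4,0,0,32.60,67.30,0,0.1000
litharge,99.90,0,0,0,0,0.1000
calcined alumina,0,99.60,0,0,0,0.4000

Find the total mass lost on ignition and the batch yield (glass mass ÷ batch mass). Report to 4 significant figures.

LOI loss = 0.7111 lb; glass = 399.8 lb; yield = 99.82%

Values along the way are printed with 4-significant-digit rounding alongside each step; full float precision is maintained in every operation; exactly one rounding lands on every reported result. Derived quantities (totals, ignition loss, the yield, glass mass, the five compositions) are computed at full float precision starting from the weights for 399.8 lb of glass, as written in question or answer.
Loss on ignition, line by line:
  ZnO: 18.02 × 0.002000 = 0.03604 lb
  silica sand: 255.3 × 0.002100 = 0.5361 lb
  ZrSiO4: 62.39 × 0.001000 = 0.06239 lb
  litharge: 60.91 × 0.001000 = 0.06091 lb
  calcined alumina: 3.907 × 0.004000 = 0.01563 lb
Total LOI = 0.7111 lb
Glass = batch − LOI = 400.5 − 0.7111 = 399.8 lb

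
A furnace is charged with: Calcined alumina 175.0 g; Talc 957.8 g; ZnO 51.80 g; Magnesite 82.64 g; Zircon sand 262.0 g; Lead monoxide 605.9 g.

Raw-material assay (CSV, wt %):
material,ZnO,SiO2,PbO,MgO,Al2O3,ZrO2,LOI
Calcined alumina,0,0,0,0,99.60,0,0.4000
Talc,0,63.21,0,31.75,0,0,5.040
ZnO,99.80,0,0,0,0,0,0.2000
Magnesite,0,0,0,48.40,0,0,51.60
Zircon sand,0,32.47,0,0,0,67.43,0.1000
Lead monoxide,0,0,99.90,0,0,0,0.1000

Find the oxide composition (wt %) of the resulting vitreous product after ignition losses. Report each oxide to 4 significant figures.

Glass mass = 2043 g (batch 2135 − LOI 92.59).
Composition: ZnO 2.531%, SiO2 33.81%, PbO 29.63%, MgO 16.85%, Al2O3 8.533%, ZrO2 8.649%

Intermediates are displayed rounded off to 4 significant figures between the steps. The whole derivation runs at full precision through every step; each reported figure undergoes a single rounding; the derived quantities are re-derived at full precision (the yield, six oxide percentages, LOI, the totals, glass mass) from the weighed amounts per 2043 g of glass, as they appear in problem or answer.
Per-oxide mass from batch:
  ZnO: 51.80·0.9980 = 51.70 g
  SiO2: 957.8·0.6321 + 262.0·0.3247 = 690.5 g
  PbO: 605.9·0.9990 = 605.3 g
  MgO: 957.8·0.3175 + 82.64·0.4840 = 344.1 g
  Al2O3: 175.0·0.9960 = 174.3 g
  ZrO2: 262.0·0.6743 = 176.7 g
LOI: 175.0·0.004000 + 957.8·0.05040 + 51.80·0.002000 + 82.64·0.5160 + 262.0·0.001000 + 605.9·0.001000 = 92.59 g
batch − LOI leaves glass = 2135 − 92.59 = 2043 g (equal to the oxide-mass sum)
each wt % is 100 × oxide ÷ glass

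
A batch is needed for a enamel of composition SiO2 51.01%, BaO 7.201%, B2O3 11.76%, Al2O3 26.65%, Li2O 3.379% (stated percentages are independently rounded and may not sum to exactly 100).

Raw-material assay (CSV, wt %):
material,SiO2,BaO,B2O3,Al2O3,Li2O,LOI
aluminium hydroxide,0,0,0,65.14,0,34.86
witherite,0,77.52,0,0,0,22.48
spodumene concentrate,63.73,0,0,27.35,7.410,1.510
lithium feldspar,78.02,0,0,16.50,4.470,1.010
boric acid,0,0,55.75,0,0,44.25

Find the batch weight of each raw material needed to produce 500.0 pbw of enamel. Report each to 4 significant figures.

Batch per 500.0 pbw enamel:
  aluminium hydroxide: 108.8 pbw
  witherite: 46.45 pbw
  spodumene concentrate: 60.72 pbw
  lithium feldspar: 277.3 pbw
  boric acid: 105.5 pbw
Total batch = 598.8 pbw; LOI loss = 98.77 pbw; yield = 83.50%

All arithmetic holds full float precision in all steps — mid-chain values are displayed with 4-significant-digit rounding when written out; a single rounding produces each reported result — all derived quantities are computed from the weighed amounts for 500.0 pbw of glass in full float precision (totals, ignition loss, five oxide percentages, glass mass, yield), as quoted within the question or the answer.
Target oxide masses per 500.0 pbw enamel:
  SiO2: 51.01% × 500.0 = 255.0 pbw
  BaO: 7.201% × 500.0 = 36.01 pbw
  B2O3: 11.76% × 500.0 = 58.80 pbw
  Al2O3: 26.65% × 500.0 = 133.2 pbw
  Li2O: 3.379% × 500.0 = 16.90 pbw
Oxide-by-oxide audit per the reported batch figures, per the basis as stated (oxide sums agree with the targets exact up to rounding of places):
  SiO2: 60.72·0.6373 + 277.3·0.7802 = 255.0 pbw (target 255.0 pbw)
  BaO: 46.45·0.7752 = 36.01 pbw (target 36.01 pbw)
  B2O3: 105.5·0.5575 = 58.82 pbw (target 58.80 pbw)
  Al2O3: 108.8·0.6514 + 60.72·0.2735 + 277.3·0.1650 = 133.2 pbw (target 133.2 pbw)
  Li2O: 60.72·0.07410 + 277.3·0.04470 = 16.89 pbw (target 16.90 pbw)
Glass mass check: net batch after ignition = 500.0 pbw (summing oxide targets gives 500.0 pbw; against the stated basis, 500.0 pbw — deltas are rounding alone).
Adding the batch up: Σ batch = 598.8 pbw; LOI loss = Σ batch·LOI = 98.77 pbw; yield = glass ÷ total batch = 83.50%.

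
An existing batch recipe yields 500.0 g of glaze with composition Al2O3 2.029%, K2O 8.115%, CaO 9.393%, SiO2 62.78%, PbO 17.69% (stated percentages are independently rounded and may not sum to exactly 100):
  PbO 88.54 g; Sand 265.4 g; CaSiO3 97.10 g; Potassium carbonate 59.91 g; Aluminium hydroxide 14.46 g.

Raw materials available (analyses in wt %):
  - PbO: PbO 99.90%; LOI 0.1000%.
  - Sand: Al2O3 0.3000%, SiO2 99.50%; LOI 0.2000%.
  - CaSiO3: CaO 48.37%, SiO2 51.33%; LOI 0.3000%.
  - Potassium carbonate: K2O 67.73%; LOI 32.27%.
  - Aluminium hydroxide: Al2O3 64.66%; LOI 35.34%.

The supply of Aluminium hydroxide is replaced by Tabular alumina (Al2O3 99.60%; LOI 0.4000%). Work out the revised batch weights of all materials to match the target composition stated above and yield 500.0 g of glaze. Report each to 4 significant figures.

Revised batch per 500.0 g glaze:
  PbO: 88.54 g
  Sand: 265.4 g
  CaSiO3: 97.10 g
  Potassium carbonate: 59.91 g
  Tabular alumina: 9.386 g
Total batch = 520.3 g; LOI loss = 20.28 g

In-progress results appear rounded off to 4 significant digits in the working. Each numeric step maintains full precision from first step to last — every reported number is rounded exactly once. Derived quantities, including five oxide percentages, glass mass, the yield, totals, ignition loss, are recomputed using the weight values at 500.0 g of glass in exact precision precisely as stated by the question or the answer.
The oxide mass targets at 500.0 g glaze:
  Al2O3: 2.029% × 500.0 = 10.14 g
  K2O: 8.115% × 500.0 = 40.58 g
  CaO: 9.393% × 500.0 = 46.96 g
  SiO2: 62.78% × 500.0 = 313.9 g
  PbO: 17.69% × 500.0 = 88.45 g
Per-oxide balance check with the batch weights as given, versus the basis set out (each sum matches its target mass inside rounding margins):
  Al2O3: 265.4·0.003000 + 9.386·0.9960 = 10.14 g (target 10.14 g)
  K2O: 59.91·0.6773 = 40.58 g (target 40.58 g)
  CaO: 97.10·0.4837 = 46.97 g (target 46.96 g)
  SiO2: 265.4·0.9950 + 97.10·0.5133 = 313.9 g (target 313.9 g)
  PbO: 88.54·0.9990 = 88.45 g (target 88.45 g)
Glass mass check: net batch after ignition = 500.1 g (the Σ of target masses is 500.0 g; against the stated basis, 500.0 g — differing by rounding only).
Batch grand total — Σ batch = 520.3 g; Σ batch·LOI gives LOI loss = 20.28 g; the yield ratio, glass ÷ batch: 96.10%.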